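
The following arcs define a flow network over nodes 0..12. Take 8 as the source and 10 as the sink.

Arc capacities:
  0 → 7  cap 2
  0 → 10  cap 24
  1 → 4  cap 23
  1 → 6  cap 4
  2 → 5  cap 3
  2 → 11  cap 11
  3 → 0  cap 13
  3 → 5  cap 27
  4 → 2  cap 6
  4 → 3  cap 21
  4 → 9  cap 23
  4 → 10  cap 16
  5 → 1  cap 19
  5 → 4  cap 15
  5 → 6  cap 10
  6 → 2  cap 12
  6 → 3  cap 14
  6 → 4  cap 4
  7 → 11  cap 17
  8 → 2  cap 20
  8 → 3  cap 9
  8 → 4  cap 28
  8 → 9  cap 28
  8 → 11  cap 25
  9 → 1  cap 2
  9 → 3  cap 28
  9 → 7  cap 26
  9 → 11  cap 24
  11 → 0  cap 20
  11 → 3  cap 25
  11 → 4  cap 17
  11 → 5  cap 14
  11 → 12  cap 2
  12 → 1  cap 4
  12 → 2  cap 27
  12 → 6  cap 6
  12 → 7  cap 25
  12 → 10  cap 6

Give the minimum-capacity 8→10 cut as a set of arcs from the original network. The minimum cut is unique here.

Min-cut arcs: {(0,10), (4,10), (11,12)} (total capacity 42)

augment #1: 8→4→10 push 16
augment #2: 8→3→0→10 push 9
augment #3: 8→11→0→10 push 15
augment #4: 8→11→12→10 push 2
max flow = 42; residual-reachable set from 8 gives S-side
cut edges (S→T): {(0,10), (4,10), (11,12)} total cap 42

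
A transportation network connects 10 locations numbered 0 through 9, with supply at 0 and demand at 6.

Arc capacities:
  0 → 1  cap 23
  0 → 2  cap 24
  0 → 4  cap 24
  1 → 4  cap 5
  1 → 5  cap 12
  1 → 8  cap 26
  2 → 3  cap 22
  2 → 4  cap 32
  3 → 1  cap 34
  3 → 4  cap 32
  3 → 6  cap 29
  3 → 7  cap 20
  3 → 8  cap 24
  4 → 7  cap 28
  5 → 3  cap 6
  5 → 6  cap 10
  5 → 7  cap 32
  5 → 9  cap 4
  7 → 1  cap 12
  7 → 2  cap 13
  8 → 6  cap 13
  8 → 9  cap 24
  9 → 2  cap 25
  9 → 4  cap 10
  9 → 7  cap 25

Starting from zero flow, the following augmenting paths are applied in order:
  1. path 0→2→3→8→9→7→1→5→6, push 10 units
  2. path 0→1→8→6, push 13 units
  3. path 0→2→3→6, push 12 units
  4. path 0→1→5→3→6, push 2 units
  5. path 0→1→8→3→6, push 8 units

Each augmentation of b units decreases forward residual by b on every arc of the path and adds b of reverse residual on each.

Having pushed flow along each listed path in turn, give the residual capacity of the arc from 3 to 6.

after path 1 (0→2→3→8→9→7→1→5→6, push 10): res(3,6)=29
after path 2 (0→1→8→6, push 13): res(3,6)=29
after path 3 (0→2→3→6, push 12): res(3,6)=17
after path 4 (0→1→5→3→6, push 2): res(3,6)=15
after path 5 (0→1→8→3→6, push 8): res(3,6)=7

Residual capacity of (3,6): 7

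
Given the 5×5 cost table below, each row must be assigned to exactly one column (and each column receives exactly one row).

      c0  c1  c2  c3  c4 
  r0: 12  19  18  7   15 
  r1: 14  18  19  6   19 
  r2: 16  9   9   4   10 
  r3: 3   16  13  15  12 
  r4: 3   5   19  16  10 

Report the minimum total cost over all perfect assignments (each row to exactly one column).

optimal assignment: row0→col4 (cost 15), row1→col3 (cost 6), row2→col2 (cost 9), row3→col0 (cost 3), row4→col1 (cost 5)
total = 15 + 6 + 9 + 3 + 5 = 38

Minimum assignment cost: 38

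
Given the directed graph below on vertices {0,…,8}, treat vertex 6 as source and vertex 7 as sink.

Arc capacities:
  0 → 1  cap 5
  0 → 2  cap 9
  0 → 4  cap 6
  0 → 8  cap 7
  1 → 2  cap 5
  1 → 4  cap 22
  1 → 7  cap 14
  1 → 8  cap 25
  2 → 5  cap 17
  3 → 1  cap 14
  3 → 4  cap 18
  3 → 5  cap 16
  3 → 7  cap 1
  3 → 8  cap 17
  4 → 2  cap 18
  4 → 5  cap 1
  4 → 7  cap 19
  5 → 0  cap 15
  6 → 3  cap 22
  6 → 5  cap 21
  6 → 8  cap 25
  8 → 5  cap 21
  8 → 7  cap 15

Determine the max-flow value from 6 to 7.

augment #1: 6→3→7 bottleneck 1, total now 1
augment #2: 6→8→7 bottleneck 15, total now 16
augment #3: 6→3→1→7 bottleneck 14, total now 30
augment #4: 6→3→4→7 bottleneck 7, total now 37
augment #5: 6→5→0→4→7 bottleneck 6, total now 43
augment #6: 6→5→0→1→4→7 bottleneck 5, total now 48

Maximum flow value: 48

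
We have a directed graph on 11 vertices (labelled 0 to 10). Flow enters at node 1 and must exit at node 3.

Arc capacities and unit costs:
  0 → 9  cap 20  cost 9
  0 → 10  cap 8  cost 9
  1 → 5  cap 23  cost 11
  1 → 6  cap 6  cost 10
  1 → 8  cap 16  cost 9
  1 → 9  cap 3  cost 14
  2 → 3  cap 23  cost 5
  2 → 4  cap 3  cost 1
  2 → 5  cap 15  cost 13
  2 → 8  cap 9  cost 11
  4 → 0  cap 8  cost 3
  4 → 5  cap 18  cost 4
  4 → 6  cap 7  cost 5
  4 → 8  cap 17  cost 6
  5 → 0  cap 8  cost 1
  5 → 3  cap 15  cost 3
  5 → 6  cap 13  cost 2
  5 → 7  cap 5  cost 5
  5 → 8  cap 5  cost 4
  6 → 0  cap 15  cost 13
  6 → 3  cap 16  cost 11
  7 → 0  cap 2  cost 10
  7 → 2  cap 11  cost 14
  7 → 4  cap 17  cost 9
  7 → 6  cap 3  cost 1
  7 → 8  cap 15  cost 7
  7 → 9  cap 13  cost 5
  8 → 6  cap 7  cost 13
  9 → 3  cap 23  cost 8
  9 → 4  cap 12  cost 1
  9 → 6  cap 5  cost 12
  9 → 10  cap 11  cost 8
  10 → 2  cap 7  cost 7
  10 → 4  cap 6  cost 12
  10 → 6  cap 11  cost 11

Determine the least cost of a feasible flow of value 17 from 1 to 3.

shortest-cost path #1: 1→5→3 push 15 @ unit cost 14 (adds 210)
shortest-cost path #2: 1→6→3 push 2 @ unit cost 21 (adds 42)
total cost = 252

Minimum cost for 17 units: 252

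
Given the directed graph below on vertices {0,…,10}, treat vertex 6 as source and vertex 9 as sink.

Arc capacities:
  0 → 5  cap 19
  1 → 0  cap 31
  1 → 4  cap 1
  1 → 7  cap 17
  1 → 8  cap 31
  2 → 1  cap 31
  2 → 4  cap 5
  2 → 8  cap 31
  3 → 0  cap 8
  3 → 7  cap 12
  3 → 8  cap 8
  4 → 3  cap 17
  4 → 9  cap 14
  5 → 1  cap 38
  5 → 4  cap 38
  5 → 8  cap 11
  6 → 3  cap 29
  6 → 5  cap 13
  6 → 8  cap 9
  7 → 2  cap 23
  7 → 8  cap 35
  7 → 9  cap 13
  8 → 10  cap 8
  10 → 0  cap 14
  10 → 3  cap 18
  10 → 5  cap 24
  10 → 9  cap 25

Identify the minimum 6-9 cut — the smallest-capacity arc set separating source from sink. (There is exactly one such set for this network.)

augment #1: 6→3→7→9 push 12
augment #2: 6→5→4→9 push 13
augment #3: 6→8→10→9 push 8
augment #4: 6→3→0→5→4→9 push 1
augment #5: 6→3→0→5→1→7→9 push 1
max flow = 35; residual-reachable set from 6 gives S-side
cut edges (S→T): {(4,9), (7,9), (8,10)} total cap 35

Min-cut arcs: {(4,9), (7,9), (8,10)} (total capacity 35)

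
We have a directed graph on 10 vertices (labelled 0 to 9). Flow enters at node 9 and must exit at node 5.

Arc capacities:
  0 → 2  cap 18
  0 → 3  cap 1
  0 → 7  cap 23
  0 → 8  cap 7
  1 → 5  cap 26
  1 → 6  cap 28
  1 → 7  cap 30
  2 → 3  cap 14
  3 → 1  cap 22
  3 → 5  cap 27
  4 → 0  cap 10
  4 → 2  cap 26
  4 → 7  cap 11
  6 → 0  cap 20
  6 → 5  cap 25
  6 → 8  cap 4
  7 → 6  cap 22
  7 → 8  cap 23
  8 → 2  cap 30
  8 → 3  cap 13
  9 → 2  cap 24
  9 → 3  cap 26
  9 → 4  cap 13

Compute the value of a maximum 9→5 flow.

augment #1: 9→3→5 bottleneck 26, total now 26
augment #2: 9→2→3→5 bottleneck 1, total now 27
augment #3: 9→2→3→1→5 bottleneck 13, total now 40
augment #4: 9→4→7→6→5 bottleneck 11, total now 51
augment #5: 9→4→0→3→1→5 bottleneck 1, total now 52
augment #6: 9→4→0→7→6→5 bottleneck 1, total now 53

Maximum flow value: 53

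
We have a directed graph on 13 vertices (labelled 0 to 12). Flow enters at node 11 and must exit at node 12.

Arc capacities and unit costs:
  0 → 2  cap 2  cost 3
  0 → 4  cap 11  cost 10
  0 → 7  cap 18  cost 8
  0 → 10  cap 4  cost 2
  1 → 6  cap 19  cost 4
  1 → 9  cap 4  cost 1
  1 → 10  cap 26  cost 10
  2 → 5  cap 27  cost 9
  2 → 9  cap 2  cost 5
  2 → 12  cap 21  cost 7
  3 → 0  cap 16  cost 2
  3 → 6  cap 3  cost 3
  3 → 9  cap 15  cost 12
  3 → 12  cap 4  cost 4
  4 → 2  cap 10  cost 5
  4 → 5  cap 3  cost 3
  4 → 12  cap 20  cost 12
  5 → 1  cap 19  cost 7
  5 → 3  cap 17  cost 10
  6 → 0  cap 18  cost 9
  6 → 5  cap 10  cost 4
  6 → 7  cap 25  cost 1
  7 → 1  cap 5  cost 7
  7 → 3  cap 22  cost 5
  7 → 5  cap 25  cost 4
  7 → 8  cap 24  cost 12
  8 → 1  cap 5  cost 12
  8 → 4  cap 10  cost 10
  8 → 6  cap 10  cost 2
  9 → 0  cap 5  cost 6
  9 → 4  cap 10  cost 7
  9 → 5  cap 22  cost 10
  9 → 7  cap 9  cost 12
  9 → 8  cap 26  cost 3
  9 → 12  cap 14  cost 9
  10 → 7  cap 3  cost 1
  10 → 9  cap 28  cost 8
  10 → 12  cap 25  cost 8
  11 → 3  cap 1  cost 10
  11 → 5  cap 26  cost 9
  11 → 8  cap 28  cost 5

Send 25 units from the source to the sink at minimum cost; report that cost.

Minimum cost for 25 units: 622

shortest-cost path #1: 11→3→12 push 1 @ unit cost 14 (adds 14)
shortest-cost path #2: 11→8→6→7→3→12 push 3 @ unit cost 17 (adds 51)
shortest-cost path #3: 11→8→6→7→1→9→12 push 4 @ unit cost 25 (adds 100)
shortest-cost path #4: 11→8→6→7→3→0→2→12 push 2 @ unit cost 25 (adds 50)
shortest-cost path #5: 11→8→6→7→3→0→10→12 push 1 @ unit cost 25 (adds 25)
shortest-cost path #6: 11→5→1→7→3→0→10→12 push 3 @ unit cost 26 (adds 78)
shortest-cost path #7: 11→8→4→12 push 10 @ unit cost 27 (adds 270)
shortest-cost path #8: 11→5→1→10→12 push 1 @ unit cost 34 (adds 34)
total cost = 622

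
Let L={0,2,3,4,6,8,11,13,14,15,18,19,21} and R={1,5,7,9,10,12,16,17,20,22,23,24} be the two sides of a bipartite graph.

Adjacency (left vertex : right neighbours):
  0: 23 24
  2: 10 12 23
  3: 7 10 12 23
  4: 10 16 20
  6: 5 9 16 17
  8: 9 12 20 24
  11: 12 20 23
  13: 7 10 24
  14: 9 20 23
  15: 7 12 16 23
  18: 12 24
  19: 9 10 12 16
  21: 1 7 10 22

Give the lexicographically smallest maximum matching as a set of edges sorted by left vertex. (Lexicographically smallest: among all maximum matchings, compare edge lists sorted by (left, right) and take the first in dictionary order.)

|M| = 10 (so the lex-smallest maximum matching has 10 edges)
process left vertices in ascending order; for each, take the smallest-labelled available neighbour that still permits 10 edges overall, or leave it unmatched if none does
lex-smallest matching: {0-23, 2-10, 3-7, 4-16, 6-5, 8-9, 11-12, 13-24, 14-20, 21-1}

Lex-smallest maximum matching: {(0,23), (2,10), (3,7), (4,16), (6,5), (8,9), (11,12), (13,24), (14,20), (21,1)}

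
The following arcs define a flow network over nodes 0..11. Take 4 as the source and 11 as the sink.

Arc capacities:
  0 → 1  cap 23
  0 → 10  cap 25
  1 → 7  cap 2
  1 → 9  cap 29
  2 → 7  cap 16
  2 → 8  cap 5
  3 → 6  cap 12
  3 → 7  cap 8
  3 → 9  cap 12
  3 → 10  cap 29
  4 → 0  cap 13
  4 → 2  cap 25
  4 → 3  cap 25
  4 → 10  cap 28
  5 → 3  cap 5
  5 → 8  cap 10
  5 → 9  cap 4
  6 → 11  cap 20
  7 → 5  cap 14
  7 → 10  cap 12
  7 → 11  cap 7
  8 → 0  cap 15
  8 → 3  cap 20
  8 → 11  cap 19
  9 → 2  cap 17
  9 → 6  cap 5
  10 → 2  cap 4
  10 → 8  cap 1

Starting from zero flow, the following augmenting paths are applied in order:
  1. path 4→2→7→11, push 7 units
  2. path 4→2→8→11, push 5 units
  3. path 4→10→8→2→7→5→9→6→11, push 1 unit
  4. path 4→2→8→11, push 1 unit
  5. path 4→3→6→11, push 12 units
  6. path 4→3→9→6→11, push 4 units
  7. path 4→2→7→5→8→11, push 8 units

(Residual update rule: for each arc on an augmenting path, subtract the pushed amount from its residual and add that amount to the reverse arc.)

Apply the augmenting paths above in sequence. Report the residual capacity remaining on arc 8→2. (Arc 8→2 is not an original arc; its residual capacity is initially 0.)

after path 1 (4→2→7→11, push 7): res(8,2)=0
after path 2 (4→2→8→11, push 5): res(8,2)=5
after path 3 (4→10→8→2→7→5→9→6→11, push 1): res(8,2)=4
after path 4 (4→2→8→11, push 1): res(8,2)=5
after path 5 (4→3→6→11, push 12): res(8,2)=5
after path 6 (4→3→9→6→11, push 4): res(8,2)=5
after path 7 (4→2→7→5→8→11, push 8): res(8,2)=5

Residual capacity of (8,2): 5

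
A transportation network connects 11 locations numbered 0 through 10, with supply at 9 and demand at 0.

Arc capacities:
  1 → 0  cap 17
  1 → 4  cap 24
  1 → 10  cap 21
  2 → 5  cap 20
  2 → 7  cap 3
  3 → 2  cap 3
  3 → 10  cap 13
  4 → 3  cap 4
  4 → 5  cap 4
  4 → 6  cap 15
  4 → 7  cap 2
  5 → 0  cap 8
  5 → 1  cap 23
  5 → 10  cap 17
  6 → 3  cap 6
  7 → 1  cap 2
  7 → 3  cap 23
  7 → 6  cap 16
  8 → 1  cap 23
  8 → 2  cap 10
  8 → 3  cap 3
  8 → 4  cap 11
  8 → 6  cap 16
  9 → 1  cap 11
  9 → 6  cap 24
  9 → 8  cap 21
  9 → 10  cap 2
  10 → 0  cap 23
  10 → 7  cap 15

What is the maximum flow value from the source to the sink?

Maximum flow value: 40

augment #1: 9→1→0 bottleneck 11, total now 11
augment #2: 9→10→0 bottleneck 2, total now 13
augment #3: 9→8→1→0 bottleneck 6, total now 19
augment #4: 9→6→3→10→0 bottleneck 6, total now 25
augment #5: 9→8→1→10→0 bottleneck 15, total now 40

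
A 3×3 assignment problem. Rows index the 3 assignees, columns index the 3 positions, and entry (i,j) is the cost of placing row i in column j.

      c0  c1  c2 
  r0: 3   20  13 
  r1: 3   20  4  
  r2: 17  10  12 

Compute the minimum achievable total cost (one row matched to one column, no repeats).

Minimum assignment cost: 17

optimal assignment: row0→col0 (cost 3), row1→col2 (cost 4), row2→col1 (cost 10)
total = 3 + 4 + 10 = 17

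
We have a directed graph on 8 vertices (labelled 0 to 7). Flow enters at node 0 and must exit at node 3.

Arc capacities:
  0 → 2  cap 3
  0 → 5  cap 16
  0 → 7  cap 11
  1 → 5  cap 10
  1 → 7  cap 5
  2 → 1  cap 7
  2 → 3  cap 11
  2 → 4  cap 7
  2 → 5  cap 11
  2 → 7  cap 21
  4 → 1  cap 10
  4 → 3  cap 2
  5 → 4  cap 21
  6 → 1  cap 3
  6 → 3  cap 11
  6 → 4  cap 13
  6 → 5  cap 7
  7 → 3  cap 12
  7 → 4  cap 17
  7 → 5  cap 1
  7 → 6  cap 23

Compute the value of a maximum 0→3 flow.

augment #1: 0→2→3 bottleneck 3, total now 3
augment #2: 0→7→3 bottleneck 11, total now 14
augment #3: 0→5→4→3 bottleneck 2, total now 16
augment #4: 0→5→4→1→7→3 bottleneck 1, total now 17
augment #5: 0→5→4→1→7→6→3 bottleneck 4, total now 21

Maximum flow value: 21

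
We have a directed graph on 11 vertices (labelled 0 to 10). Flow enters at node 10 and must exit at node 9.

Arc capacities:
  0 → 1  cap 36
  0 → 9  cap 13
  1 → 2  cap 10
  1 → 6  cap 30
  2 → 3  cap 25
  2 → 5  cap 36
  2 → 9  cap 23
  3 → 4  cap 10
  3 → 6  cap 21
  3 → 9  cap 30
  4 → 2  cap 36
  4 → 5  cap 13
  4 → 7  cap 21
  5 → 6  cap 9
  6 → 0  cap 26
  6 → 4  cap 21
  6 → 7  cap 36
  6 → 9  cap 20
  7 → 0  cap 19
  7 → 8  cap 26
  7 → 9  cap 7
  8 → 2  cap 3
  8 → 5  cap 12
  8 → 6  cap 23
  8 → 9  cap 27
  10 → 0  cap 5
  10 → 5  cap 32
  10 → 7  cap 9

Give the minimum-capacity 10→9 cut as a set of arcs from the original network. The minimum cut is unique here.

Min-cut arcs: {(5,6), (10,0), (10,7)} (total capacity 23)

augment #1: 10→0→9 push 5
augment #2: 10→7→9 push 7
augment #3: 10→5→6→9 push 9
augment #4: 10→7→0→9 push 2
max flow = 23; residual-reachable set from 10 gives S-side
cut edges (S→T): {(5,6), (10,0), (10,7)} total cap 23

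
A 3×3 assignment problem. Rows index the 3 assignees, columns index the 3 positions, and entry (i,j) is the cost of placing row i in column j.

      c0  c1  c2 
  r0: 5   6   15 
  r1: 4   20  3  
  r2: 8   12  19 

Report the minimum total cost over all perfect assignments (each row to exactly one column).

optimal assignment: row0→col1 (cost 6), row1→col2 (cost 3), row2→col0 (cost 8)
total = 6 + 3 + 8 = 17

Minimum assignment cost: 17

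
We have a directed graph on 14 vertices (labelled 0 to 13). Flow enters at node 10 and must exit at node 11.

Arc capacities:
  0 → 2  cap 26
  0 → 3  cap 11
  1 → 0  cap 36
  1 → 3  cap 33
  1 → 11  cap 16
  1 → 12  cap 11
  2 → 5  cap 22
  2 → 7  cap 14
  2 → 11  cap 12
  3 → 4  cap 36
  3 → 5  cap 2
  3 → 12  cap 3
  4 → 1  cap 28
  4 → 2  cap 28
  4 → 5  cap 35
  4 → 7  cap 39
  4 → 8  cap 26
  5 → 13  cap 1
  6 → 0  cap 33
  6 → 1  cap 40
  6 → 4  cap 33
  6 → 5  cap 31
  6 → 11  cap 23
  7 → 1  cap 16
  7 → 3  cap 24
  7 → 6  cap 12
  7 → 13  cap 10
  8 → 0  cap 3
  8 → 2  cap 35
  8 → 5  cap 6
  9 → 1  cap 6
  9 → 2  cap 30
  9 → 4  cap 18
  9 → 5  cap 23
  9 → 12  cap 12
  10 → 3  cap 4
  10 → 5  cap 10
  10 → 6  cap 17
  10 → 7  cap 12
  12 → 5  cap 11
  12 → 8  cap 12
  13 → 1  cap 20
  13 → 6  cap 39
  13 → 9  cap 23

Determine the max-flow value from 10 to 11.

augment #1: 10→6→11 bottleneck 17, total now 17
augment #2: 10→7→1→11 bottleneck 12, total now 29
augment #3: 10→3→4→1→11 bottleneck 4, total now 33
augment #4: 10→5→13→6→11 bottleneck 1, total now 34

Maximum flow value: 34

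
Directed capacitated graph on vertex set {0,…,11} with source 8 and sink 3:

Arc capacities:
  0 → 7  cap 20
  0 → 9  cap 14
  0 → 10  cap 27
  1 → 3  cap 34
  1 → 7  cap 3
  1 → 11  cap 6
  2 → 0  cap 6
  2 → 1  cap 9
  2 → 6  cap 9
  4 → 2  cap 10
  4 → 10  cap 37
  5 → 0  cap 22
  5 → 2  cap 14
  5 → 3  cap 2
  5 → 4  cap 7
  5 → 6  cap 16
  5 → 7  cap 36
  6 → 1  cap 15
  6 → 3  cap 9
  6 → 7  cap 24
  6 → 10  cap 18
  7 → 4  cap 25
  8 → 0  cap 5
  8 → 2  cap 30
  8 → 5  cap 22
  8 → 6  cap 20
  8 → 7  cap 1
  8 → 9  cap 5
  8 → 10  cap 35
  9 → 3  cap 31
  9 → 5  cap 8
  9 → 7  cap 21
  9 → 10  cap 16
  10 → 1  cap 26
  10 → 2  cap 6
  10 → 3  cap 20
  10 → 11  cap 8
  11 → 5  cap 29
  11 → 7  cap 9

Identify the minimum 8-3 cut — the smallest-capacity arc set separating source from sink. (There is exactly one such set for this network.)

augment #1: 8→5→3 push 2
augment #2: 8→6→3 push 9
augment #3: 8→9→3 push 5
augment #4: 8→10→3 push 20
augment #5: 8→0→9→3 push 5
augment #6: 8→2→1→3 push 9
augment #7: 8→6→1→3 push 11
augment #8: 8→10→1→3 push 14
augment #9: 8→2→0→9→3 push 6
augment #10: 8→5→0→9→3 push 3
max flow = 84; residual-reachable set from 8 gives S-side
cut edges (S→T): {(0,9), (1,3), (5,3), (6,3), (8,9), (10,3)} total cap 84

Min-cut arcs: {(0,9), (1,3), (5,3), (6,3), (8,9), (10,3)} (total capacity 84)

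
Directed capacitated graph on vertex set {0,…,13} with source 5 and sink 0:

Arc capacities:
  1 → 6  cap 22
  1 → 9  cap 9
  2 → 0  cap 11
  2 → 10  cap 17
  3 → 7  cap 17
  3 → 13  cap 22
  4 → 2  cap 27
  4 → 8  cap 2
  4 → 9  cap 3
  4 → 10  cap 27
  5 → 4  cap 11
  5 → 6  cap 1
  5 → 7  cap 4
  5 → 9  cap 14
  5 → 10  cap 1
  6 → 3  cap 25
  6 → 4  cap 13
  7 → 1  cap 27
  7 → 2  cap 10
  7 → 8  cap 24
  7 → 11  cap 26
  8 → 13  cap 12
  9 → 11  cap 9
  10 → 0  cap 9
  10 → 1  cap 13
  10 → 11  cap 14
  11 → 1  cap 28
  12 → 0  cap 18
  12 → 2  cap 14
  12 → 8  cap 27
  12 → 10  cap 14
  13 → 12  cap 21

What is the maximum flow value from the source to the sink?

augment #1: 5→10→0 bottleneck 1, total now 1
augment #2: 5→4→2→0 bottleneck 11, total now 12
augment #3: 5→6→4→10→0 bottleneck 1, total now 13
augment #4: 5→7→2→10→0 bottleneck 4, total now 17
augment #5: 5→9→11→1→6→4→10→0 bottleneck 3, total now 20
augment #6: 5→9→11→1→6→3→13→12→0 bottleneck 6, total now 26

Maximum flow value: 26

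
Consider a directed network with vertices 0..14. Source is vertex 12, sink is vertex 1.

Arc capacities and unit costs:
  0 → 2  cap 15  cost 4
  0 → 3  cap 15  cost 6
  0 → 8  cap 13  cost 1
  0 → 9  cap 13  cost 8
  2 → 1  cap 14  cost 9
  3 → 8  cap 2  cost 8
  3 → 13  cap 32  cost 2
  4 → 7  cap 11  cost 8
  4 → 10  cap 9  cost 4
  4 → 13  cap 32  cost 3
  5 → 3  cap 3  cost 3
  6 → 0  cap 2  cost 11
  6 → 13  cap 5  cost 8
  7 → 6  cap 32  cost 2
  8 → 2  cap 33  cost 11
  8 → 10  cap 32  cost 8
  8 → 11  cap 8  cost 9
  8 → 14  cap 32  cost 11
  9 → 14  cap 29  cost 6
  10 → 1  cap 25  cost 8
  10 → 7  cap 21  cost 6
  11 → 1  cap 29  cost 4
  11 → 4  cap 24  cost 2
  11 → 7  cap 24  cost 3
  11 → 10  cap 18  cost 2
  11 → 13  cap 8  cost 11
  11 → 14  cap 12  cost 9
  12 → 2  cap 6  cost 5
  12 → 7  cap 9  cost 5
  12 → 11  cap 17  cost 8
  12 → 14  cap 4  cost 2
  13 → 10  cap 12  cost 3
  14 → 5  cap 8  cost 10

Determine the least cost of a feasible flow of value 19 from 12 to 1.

shortest-cost path #1: 12→11→1 push 17 @ unit cost 12 (adds 204)
shortest-cost path #2: 12→2→1 push 2 @ unit cost 14 (adds 28)
total cost = 232

Minimum cost for 19 units: 232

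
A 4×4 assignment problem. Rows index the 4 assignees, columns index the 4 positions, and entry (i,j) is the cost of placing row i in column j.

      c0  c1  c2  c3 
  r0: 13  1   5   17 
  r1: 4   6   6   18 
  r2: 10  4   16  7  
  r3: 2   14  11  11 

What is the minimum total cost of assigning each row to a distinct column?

optimal assignment: row0→col1 (cost 1), row1→col2 (cost 6), row2→col3 (cost 7), row3→col0 (cost 2)
total = 1 + 6 + 7 + 2 = 16

Minimum assignment cost: 16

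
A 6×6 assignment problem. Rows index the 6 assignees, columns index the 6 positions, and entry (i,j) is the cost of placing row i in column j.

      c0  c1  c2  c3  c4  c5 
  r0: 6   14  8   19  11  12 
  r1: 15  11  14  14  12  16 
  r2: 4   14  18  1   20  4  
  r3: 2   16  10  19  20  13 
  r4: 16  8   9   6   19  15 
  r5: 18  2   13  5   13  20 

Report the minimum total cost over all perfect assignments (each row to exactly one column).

Minimum assignment cost: 34

optimal assignment: row0→col2 (cost 8), row1→col4 (cost 12), row2→col5 (cost 4), row3→col0 (cost 2), row4→col3 (cost 6), row5→col1 (cost 2)
total = 8 + 12 + 4 + 2 + 6 + 2 = 34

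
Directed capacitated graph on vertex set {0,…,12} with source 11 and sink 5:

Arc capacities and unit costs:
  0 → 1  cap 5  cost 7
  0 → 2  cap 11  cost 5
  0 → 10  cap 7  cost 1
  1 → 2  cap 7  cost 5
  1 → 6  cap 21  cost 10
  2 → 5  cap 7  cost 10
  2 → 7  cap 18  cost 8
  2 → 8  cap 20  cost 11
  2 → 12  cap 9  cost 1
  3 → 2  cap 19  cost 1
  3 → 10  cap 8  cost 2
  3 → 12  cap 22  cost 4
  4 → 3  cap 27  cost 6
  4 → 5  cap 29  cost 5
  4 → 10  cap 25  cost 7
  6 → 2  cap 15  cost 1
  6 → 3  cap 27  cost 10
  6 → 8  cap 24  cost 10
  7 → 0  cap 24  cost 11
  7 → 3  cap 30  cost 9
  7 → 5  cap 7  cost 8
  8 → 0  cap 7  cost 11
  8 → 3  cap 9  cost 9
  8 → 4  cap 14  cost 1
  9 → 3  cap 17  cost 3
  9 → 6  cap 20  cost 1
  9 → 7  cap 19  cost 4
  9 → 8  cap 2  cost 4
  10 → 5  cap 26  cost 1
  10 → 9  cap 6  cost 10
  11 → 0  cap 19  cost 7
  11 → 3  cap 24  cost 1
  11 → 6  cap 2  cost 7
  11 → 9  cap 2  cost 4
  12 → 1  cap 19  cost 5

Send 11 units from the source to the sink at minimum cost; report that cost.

Minimum cost for 11 units: 59

shortest-cost path #1: 11→3→10→5 push 8 @ unit cost 4 (adds 32)
shortest-cost path #2: 11→0→10→5 push 3 @ unit cost 9 (adds 27)
total cost = 59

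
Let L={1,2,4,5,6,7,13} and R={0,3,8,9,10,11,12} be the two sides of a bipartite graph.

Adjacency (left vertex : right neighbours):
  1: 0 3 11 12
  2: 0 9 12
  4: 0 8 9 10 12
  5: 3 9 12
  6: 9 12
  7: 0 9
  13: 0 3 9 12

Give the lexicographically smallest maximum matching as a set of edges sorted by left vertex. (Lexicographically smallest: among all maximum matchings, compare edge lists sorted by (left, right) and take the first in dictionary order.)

Lex-smallest maximum matching: {(1,11), (2,0), (4,8), (5,3), (6,9), (13,12)}

|M| = 6 (so the lex-smallest maximum matching has 6 edges)
process left vertices in ascending order; for each, take the smallest-labelled available neighbour that still permits 6 edges overall, or leave it unmatched if none does
lex-smallest matching: {1-11, 2-0, 4-8, 5-3, 6-9, 13-12}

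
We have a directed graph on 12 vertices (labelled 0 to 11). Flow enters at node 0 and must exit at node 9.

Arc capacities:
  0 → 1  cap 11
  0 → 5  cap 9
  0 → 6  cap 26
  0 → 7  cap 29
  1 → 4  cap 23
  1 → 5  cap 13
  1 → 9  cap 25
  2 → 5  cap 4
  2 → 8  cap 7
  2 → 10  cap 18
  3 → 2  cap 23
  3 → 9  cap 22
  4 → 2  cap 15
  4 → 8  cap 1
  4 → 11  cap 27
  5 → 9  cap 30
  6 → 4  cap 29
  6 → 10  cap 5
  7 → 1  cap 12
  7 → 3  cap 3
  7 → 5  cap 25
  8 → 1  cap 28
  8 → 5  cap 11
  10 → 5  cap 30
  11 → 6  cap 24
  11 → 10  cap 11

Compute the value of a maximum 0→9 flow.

Maximum flow value: 58

augment #1: 0→1→9 bottleneck 11, total now 11
augment #2: 0→5→9 bottleneck 9, total now 20
augment #3: 0→7→1→9 bottleneck 12, total now 32
augment #4: 0→7→3→9 bottleneck 3, total now 35
augment #5: 0→7→5→9 bottleneck 14, total now 49
augment #6: 0→6→10→5→9 bottleneck 5, total now 54
augment #7: 0→6→4→2→5→9 bottleneck 2, total now 56
augment #8: 0→6→4→8→1→9 bottleneck 1, total now 57
augment #9: 0→6→4→2→8→1→9 bottleneck 1, total now 58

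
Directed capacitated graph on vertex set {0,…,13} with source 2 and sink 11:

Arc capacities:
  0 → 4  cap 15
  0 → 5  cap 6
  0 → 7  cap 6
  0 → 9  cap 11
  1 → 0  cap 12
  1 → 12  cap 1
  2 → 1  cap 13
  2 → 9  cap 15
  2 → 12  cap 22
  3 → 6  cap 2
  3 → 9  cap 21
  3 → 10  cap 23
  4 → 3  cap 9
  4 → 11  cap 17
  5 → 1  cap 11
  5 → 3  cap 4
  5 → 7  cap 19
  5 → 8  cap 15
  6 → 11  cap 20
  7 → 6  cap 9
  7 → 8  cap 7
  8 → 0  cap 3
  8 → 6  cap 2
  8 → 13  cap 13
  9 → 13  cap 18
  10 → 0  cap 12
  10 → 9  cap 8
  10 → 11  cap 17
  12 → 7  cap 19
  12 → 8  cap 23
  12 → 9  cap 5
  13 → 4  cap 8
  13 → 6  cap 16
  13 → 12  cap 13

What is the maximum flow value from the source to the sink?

augment #1: 2→1→0→4→11 bottleneck 12, total now 12
augment #2: 2→9→13→4→11 bottleneck 5, total now 17
augment #3: 2→9→13→6→11 bottleneck 10, total now 27
augment #4: 2→12→7→6→11 bottleneck 9, total now 36
augment #5: 2→12→8→6→11 bottleneck 1, total now 37
augment #6: 2→12→8→0→4→3→10→11 bottleneck 3, total now 40
augment #7: 2→12→8→13→4→3→10→11 bottleneck 3, total now 43

Maximum flow value: 43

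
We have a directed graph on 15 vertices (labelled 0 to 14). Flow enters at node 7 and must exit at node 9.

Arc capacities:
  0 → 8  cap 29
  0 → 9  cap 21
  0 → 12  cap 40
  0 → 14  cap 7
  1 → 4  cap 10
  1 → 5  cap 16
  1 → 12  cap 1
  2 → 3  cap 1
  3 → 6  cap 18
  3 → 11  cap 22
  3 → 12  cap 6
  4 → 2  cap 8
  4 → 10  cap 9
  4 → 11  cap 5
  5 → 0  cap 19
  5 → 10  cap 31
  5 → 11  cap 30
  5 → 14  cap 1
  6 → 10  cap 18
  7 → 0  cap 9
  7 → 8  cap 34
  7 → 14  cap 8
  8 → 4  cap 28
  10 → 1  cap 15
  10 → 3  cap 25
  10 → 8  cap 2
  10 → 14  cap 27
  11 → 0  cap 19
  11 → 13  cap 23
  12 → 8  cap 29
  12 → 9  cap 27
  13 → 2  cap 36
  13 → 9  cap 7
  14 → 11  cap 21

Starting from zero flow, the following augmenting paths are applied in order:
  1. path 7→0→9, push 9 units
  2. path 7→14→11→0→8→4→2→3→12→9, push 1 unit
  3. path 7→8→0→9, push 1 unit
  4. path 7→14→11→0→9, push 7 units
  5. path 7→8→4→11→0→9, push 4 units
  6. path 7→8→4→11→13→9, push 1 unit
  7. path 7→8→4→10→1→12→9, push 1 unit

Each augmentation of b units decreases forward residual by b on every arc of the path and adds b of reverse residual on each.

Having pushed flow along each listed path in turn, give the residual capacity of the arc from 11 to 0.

Residual capacity of (11,0): 7

after path 1 (7→0→9, push 9): res(11,0)=19
after path 2 (7→14→11→0→8→4→2→3→12→9, push 1): res(11,0)=18
after path 3 (7→8→0→9, push 1): res(11,0)=18
after path 4 (7→14→11→0→9, push 7): res(11,0)=11
after path 5 (7→8→4→11→0→9, push 4): res(11,0)=7
after path 6 (7→8→4→11→13→9, push 1): res(11,0)=7
after path 7 (7→8→4→10→1→12→9, push 1): res(11,0)=7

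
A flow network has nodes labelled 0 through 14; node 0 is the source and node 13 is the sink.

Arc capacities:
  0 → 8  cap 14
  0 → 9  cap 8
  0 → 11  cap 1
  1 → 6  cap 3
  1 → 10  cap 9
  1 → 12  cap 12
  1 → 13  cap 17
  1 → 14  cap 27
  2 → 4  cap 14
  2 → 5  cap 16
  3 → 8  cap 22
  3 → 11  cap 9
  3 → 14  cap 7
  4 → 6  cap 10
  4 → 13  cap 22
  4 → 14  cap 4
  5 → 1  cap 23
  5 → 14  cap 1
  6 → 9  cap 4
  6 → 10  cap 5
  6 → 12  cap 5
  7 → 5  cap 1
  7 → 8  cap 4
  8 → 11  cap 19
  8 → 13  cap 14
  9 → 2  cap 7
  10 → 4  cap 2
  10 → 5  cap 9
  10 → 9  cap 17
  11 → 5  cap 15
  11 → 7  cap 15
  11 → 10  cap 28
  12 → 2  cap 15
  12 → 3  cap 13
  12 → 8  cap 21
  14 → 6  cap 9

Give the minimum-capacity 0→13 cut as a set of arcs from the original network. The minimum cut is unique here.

Min-cut arcs: {(0,8), (0,11), (9,2)} (total capacity 22)

augment #1: 0→8→13 push 14
augment #2: 0→9→2→4→13 push 7
augment #3: 0→11→5→1→13 push 1
max flow = 22; residual-reachable set from 0 gives S-side
cut edges (S→T): {(0,8), (0,11), (9,2)} total cap 22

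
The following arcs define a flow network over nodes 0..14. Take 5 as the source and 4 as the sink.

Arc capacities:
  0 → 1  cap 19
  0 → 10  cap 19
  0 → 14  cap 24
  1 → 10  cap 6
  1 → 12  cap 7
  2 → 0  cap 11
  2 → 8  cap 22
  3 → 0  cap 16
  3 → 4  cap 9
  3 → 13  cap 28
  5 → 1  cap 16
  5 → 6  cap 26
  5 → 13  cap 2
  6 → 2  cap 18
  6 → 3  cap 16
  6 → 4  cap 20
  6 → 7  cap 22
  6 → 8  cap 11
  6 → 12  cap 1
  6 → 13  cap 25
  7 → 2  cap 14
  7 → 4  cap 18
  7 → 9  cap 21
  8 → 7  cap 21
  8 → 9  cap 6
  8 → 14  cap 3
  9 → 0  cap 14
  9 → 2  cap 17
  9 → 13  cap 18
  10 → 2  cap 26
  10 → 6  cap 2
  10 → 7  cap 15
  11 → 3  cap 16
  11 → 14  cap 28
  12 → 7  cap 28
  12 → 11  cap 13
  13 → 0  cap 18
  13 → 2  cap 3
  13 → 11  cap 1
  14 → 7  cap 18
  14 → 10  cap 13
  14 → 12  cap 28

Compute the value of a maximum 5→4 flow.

Maximum flow value: 41

augment #1: 5→6→4 bottleneck 20, total now 20
augment #2: 5→6→3→4 bottleneck 6, total now 26
augment #3: 5→1→10→7→4 bottleneck 6, total now 32
augment #4: 5→1→12→7→4 bottleneck 7, total now 39
augment #5: 5→13→11→3→4 bottleneck 1, total now 40
augment #6: 5→13→0→10→7→4 bottleneck 1, total now 41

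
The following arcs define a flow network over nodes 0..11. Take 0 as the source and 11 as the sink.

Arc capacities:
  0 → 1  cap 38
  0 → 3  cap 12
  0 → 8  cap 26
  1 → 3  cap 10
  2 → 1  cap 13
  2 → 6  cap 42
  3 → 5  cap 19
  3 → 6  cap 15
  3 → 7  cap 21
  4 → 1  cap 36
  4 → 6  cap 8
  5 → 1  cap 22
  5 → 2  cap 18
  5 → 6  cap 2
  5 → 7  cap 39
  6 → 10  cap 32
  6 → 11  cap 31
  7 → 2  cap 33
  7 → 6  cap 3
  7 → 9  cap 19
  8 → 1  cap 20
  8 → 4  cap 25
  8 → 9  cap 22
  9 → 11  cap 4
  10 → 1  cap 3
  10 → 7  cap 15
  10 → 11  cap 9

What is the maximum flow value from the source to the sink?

augment #1: 0→3→6→11 bottleneck 12, total now 12
augment #2: 0→8→9→11 bottleneck 4, total now 16
augment #3: 0→1→3→6→11 bottleneck 3, total now 19
augment #4: 0→8→4→6→11 bottleneck 8, total now 27
augment #5: 0→1→3→5→6→11 bottleneck 2, total now 29
augment #6: 0→1→3→7→6→11 bottleneck 3, total now 32
augment #7: 0→1→3→5→2→6→11 bottleneck 2, total now 34

Maximum flow value: 34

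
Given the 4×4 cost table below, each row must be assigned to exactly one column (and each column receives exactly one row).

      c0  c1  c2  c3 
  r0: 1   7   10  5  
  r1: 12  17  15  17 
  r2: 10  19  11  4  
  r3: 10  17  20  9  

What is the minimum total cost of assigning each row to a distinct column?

optimal assignment: row0→col1 (cost 7), row1→col2 (cost 15), row2→col3 (cost 4), row3→col0 (cost 10)
total = 7 + 15 + 4 + 10 = 36

Minimum assignment cost: 36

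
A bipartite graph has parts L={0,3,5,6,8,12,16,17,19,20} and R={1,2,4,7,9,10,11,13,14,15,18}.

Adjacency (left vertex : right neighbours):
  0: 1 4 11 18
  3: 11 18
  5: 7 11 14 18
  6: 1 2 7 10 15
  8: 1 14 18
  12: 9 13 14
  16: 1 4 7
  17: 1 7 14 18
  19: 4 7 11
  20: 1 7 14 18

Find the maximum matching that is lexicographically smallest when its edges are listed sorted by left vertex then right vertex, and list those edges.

|M| = 8 (so the lex-smallest maximum matching has 8 edges)
process left vertices in ascending order; for each, take the smallest-labelled available neighbour that still permits 8 edges overall, or leave it unmatched if none does
lex-smallest matching: {0-1, 3-11, 5-7, 6-2, 8-14, 12-9, 16-4, 17-18}

Lex-smallest maximum matching: {(0,1), (3,11), (5,7), (6,2), (8,14), (12,9), (16,4), (17,18)}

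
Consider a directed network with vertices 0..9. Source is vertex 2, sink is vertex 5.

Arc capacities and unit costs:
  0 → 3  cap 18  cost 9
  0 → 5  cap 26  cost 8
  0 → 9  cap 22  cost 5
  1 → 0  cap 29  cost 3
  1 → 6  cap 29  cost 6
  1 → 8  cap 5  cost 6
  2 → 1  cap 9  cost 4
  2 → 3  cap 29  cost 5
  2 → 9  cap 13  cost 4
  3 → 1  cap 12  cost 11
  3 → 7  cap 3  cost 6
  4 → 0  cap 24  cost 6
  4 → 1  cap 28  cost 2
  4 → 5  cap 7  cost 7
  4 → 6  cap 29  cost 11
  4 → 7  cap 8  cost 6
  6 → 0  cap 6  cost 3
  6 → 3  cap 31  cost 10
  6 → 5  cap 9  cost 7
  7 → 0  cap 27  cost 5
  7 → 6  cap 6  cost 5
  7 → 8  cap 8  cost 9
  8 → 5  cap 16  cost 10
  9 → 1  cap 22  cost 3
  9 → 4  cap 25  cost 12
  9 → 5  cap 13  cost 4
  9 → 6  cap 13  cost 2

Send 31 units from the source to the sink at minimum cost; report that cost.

Minimum cost for 31 units: 470

shortest-cost path #1: 2→9→5 push 13 @ unit cost 8 (adds 104)
shortest-cost path #2: 2→1→0→5 push 9 @ unit cost 15 (adds 135)
shortest-cost path #3: 2→3→7→6→5 push 3 @ unit cost 23 (adds 69)
shortest-cost path #4: 2→3→1→0→5 push 6 @ unit cost 27 (adds 162)
total cost = 470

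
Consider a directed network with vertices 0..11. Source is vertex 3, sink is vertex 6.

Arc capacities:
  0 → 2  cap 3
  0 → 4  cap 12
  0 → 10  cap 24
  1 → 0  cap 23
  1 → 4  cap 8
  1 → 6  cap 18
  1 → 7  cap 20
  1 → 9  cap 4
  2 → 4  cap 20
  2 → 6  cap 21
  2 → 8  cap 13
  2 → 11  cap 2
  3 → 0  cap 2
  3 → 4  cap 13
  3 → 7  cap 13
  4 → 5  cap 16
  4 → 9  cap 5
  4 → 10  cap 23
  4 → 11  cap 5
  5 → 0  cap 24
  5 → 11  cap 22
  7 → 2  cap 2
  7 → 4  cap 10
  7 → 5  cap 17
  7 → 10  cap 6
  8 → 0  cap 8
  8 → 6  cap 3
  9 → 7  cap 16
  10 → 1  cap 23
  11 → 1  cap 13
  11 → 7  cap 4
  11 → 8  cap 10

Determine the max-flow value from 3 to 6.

Maximum flow value: 26

augment #1: 3→0→2→6 bottleneck 2, total now 2
augment #2: 3→7→2→6 bottleneck 2, total now 4
augment #3: 3→4→10→1→6 bottleneck 13, total now 17
augment #4: 3→7→10→1→6 bottleneck 5, total now 22
augment #5: 3→7→4→11→8→6 bottleneck 3, total now 25
augment #6: 3→7→5→0→2→6 bottleneck 1, total now 26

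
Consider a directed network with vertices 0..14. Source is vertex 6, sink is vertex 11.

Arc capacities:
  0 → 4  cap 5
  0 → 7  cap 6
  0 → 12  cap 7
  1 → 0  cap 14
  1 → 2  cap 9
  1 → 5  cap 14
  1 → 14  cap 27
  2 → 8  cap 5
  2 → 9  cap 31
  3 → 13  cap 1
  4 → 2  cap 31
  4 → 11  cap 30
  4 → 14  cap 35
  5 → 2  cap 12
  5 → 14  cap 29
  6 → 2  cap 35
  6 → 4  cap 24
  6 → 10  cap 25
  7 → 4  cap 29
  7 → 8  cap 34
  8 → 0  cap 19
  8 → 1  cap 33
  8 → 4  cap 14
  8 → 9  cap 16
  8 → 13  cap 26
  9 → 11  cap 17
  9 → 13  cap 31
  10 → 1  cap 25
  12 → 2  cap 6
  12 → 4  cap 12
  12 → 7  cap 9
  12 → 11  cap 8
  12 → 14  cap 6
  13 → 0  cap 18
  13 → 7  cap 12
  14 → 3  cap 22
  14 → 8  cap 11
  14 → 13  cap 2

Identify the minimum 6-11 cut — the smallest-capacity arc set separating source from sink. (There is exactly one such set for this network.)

Min-cut arcs: {(0,12), (4,11), (9,11)} (total capacity 54)

augment #1: 6→4→11 push 24
augment #2: 6→2→9→11 push 17
augment #3: 6→2→8→4→11 push 5
augment #4: 6→10→1→0→4→11 push 1
augment #5: 6→10→1→0→12→11 push 7
max flow = 54; residual-reachable set from 6 gives S-side
cut edges (S→T): {(0,12), (4,11), (9,11)} total cap 54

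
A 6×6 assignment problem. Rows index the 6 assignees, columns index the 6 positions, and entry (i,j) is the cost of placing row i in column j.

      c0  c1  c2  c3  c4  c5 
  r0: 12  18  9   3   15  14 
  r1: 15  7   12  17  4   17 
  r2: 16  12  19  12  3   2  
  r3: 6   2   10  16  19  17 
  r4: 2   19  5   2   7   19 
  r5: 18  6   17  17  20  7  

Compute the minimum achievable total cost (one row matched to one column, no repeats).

optimal assignment: row0→col3 (cost 3), row1→col4 (cost 4), row2→col5 (cost 2), row3→col0 (cost 6), row4→col2 (cost 5), row5→col1 (cost 6)
total = 3 + 4 + 2 + 6 + 5 + 6 = 26

Minimum assignment cost: 26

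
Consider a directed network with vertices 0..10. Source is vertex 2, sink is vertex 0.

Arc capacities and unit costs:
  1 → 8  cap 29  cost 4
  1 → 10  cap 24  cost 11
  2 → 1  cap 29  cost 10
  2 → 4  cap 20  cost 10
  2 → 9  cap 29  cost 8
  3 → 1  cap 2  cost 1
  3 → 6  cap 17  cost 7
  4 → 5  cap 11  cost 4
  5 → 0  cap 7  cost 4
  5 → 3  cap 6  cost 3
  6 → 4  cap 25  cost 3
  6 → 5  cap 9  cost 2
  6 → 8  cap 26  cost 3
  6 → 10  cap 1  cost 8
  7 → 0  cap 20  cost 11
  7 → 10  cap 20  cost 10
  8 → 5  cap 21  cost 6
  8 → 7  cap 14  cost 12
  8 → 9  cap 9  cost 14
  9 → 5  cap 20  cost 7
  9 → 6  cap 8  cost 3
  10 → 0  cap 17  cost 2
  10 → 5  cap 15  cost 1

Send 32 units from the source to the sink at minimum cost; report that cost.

shortest-cost path #1: 2→9→6→5→0 push 7 @ unit cost 17 (adds 119)
shortest-cost path #2: 2→9→6→10→0 push 1 @ unit cost 21 (adds 21)
shortest-cost path #3: 2→1→10→0 push 16 @ unit cost 23 (adds 368)
shortest-cost path #4: 2→1→8→7→0 push 8 @ unit cost 37 (adds 296)
total cost = 804

Minimum cost for 32 units: 804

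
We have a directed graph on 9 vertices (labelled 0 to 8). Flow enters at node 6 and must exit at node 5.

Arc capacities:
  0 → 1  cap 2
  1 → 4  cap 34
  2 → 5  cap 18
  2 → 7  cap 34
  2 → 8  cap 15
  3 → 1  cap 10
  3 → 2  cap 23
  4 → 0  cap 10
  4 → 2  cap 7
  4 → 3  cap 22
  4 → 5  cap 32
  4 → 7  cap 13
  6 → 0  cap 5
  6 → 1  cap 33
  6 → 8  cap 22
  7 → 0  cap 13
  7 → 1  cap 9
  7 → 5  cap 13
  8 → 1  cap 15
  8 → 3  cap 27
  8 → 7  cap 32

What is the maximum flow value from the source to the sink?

Maximum flow value: 56

augment #1: 6→1→4→5 bottleneck 32, total now 32
augment #2: 6→8→7→5 bottleneck 13, total now 45
augment #3: 6→1→4→2→5 bottleneck 1, total now 46
augment #4: 6→8→3→2→5 bottleneck 9, total now 55
augment #5: 6→0→1→4→2→5 bottleneck 1, total now 56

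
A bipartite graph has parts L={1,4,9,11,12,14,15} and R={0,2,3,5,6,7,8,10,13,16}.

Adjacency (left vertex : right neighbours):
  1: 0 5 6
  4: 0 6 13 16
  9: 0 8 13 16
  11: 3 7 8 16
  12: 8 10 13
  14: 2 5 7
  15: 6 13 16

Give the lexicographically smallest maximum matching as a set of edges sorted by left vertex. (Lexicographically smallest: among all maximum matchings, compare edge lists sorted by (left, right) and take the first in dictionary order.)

|M| = 7 (so the lex-smallest maximum matching has 7 edges)
process left vertices in ascending order; for each, take the smallest-labelled available neighbour that still permits 7 edges overall, or leave it unmatched if none does
lex-smallest matching: {1-0, 4-6, 9-8, 11-3, 12-10, 14-2, 15-13}

Lex-smallest maximum matching: {(1,0), (4,6), (9,8), (11,3), (12,10), (14,2), (15,13)}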